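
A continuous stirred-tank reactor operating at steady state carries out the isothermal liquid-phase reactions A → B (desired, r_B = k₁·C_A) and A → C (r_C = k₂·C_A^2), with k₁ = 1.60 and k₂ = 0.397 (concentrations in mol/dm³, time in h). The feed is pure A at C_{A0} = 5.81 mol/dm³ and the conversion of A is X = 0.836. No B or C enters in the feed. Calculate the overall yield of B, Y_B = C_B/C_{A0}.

Exit C_A = C_{A0}(1−X) = 5.81×0.164 = 0.9528 mol/dm³.
In a CSTR the entire volume is at exit conditions, so r_B = 1.60×0.9528 = 1.525 and r_C = 0.397×0.9528^2 = 0.3604.
Fraction of consumed A going to B: r_B/(r_B+r_C) = 0.8088.
C_B = 0.8088·C_{A0}·X = 0.8088×5.81×0.836 = 3.93 mol/dm³; Y_B = C_B/C_{A0} = 0.676.

0.676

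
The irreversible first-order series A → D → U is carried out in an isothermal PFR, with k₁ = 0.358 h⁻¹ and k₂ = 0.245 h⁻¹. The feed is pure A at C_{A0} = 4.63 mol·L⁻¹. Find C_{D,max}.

At the optimum, C_{D,max}/C_{A0} = (k₁/k₂)^[k₂/(k₂−k₁)].
= (0.358/0.245)^(0.245/(0.245−0.358)) = (1.461)^(-2.168) = 0.4394.
C_{D,max} = 0.4394×4.63 = 2.03 mol·L⁻¹.

2.03 mol·L⁻¹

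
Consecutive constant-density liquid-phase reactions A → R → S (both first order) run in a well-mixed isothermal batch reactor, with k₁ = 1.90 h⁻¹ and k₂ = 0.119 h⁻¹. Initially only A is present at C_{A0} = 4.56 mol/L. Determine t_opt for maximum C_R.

1.56 h

The intermediate peaks when r₁ = r₂, i.e. k₁e^(−k₁t) = k₂e^(−k₂t), giving t_opt = ln(k₂/k₁)/(k₂−k₁).
= ln(0.119/1.90)/(0.119−1.90) = ln(0.06263)/-1.781 = -2.770/-1.781 = 1.56 h.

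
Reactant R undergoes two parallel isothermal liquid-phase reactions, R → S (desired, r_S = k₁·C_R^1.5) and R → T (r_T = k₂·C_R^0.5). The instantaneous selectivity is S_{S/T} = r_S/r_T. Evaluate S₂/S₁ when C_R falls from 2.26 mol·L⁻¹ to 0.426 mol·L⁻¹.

0.188

S_{S/T} = (k₁/k₂)·C_R, so S₂/S₁ = (C_{R,2}/C_{R,1}).
= 0.426/2.26 = 0.188.
Selectivity toward S falls as C_R falls — high-concentration operation is favoured.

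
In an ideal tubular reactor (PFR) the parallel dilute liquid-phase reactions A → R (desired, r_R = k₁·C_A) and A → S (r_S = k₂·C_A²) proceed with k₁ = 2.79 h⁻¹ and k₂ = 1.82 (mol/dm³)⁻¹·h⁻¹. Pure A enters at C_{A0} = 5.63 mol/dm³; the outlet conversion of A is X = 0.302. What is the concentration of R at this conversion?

0.415 mol/dm³

C_A = C_{A0}(1−X) = 3.930 mol/dm³.
Along a PFR/batch, dC_R/dC_A = −r_R/(r_R+r_S) = −k₁/(k₁+k₂·C_A).
Integrating from C_{A0} to C_A: C_R = (2.79/1.82)·ln[(2.79+1.82·5.63)/(2.79+1.82·3.93)] = 1.533·ln(13.04/9.942) = 0.4154 mol/dm³.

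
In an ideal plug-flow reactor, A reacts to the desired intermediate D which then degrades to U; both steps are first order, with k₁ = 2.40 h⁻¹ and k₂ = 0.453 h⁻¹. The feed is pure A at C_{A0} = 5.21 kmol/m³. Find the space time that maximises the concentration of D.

For first-order series the maximum of C_D occurs at τ_opt = ln(k₂/k₁)/(k₂−k₁).
= ln(0.453/2.40)/(0.453−2.40) = ln(0.1888)/-1.947 = -1.667/-1.947 = 0.856 h.

0.856 h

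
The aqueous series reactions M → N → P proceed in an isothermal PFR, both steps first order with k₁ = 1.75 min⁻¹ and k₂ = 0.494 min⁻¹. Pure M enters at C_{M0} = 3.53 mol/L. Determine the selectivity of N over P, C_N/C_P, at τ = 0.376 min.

For first-order series with pure M initially, C_N(τ) = k₁C_{M0}/(k₂−k₁)·(e^(−k₁τ) − e^(−k₂τ)).
e^(−k₁τ) = e^(−1.75×0.376) = e^(−0.6580) = 0.5179; e^(−k₂τ) = e^(−0.1857) = 0.8305.
C_N = 1.75×3.53/(0.494−1.75) × (0.5179−0.8305) = (-4.918)×(-0.3126) = 1.537 mol/L.
C_M = C_{M0}e^(−k₁τ) = 1.828 mol/L, so C_P = C_{M0}−C_M−C_N = 0.1644 mol/L; C_N/C_P = 9.35.

9.35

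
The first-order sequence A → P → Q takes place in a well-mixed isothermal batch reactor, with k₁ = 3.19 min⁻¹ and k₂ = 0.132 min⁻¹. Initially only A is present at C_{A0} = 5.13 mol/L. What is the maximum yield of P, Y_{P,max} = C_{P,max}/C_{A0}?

0.872

Evaluating C_P at t_opt = ln(k₂/k₁)/(k₂−k₁) gives C_{P,max}/C_{A0} = (k₁/k₂)^[k₂/(k₂−k₁)].
= (3.19/0.132)^(0.132/(0.132−3.19)) = (24.17)^(-0.04317) = 0.8716.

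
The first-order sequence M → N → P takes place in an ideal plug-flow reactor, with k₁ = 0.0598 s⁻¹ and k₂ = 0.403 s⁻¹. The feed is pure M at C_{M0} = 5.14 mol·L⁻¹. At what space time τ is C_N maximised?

For first-order series the maximum of C_N occurs at τ_opt = ln(k₂/k₁)/(k₂−k₁).
= ln(0.403/0.0598)/(0.403−0.0598) = ln(6.739)/0.3432 = 1.908/0.3432 = 5.56 s.

5.56 s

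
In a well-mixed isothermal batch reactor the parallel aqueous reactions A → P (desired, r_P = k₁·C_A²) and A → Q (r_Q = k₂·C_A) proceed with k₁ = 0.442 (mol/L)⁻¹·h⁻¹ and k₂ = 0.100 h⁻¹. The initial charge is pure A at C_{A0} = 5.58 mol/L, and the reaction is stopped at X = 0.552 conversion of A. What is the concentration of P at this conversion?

C_A = C_{A0}(1−X) = 2.500 mol/L.
Along a PFR/batch, dC_Q/dC_A = −r_Q/(r_P+r_Q) = −k₂/(k₂+k₁·C_A).
Integrating from C_{A0} to C_A: C_Q = (0.100/0.442)·ln[(0.100+0.442·5.58)/(0.100+0.442·2.50)] = 0.2262·ln(2.566/1.205) = 0.1711 mol/L.
Then C_P = (C_{A0}−C_A) − C_Q = 3.080 − 0.1711 = 2.909 mol/L.

2.91 mol/L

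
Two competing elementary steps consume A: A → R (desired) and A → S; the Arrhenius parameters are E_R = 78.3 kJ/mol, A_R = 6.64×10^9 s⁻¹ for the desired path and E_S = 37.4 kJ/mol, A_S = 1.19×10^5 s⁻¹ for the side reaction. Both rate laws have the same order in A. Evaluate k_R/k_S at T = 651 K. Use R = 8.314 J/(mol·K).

Since both paths have the same order in A, the concentration cancels and S_{R/S} = k_R/k_S = (A_R/A_S)·exp[(E_S−E_R)/(RT)].
(E_S−E_R)/(RT) = (37.4−78.3)×10³/(8.314×651) = -40900/5412 = -7.557.
k_R/k_S = (6.64×10^9/1.19×10^5)·exp(-7.557) = 55798 × 5.226×10^-4 = 29.2.

29.2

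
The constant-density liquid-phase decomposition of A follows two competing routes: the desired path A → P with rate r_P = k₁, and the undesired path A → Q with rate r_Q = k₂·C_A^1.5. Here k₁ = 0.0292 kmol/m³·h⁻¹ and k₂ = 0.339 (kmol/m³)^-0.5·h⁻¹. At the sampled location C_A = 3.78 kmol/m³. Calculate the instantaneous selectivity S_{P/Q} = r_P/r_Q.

S_{P/Q} = r_P/r_Q = (k₁)/(k₂·C_A^1.5) = (k₁/k₂)·C_A^-1.5.
= (0.0292) / (0.339×3.780^1.5) = 0.02920/2.491 = 0.0117.

0.0117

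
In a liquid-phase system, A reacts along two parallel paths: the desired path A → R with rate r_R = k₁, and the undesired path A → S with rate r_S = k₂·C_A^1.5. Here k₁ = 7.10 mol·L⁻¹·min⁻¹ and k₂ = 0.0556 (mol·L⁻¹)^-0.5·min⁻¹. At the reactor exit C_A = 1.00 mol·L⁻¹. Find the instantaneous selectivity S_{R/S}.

S_{R/S} = r_R/r_S = (k₁)/(k₂·C_A^1.5) = (k₁/k₂)·C_A^-1.5.
= (7.10) / (0.0556×1.000^1.5) = 7.100/0.05560 = 128.
The undesired path is higher order in A, so low C_A (CSTR or dilute feed) favours R.

128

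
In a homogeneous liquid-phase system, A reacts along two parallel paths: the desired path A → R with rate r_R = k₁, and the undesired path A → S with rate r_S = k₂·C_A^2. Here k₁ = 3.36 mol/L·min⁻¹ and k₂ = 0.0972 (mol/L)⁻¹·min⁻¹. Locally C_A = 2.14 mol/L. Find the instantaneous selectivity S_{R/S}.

S_{R/S} = r_R/r_S = (k₁)/(k₂·C_A^2) = (k₁/k₂)·C_A^-2.
= (3.36) / (0.0972×2.140^2) = 3.360/0.4451 = 7.55.

7.55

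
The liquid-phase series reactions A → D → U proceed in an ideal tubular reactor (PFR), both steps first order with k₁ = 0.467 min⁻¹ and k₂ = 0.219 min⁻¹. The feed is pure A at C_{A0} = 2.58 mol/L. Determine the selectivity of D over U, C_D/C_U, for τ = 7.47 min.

0.468

The intermediate concentration in a first-order A→B→C sequence is C_D = k₁C_{A0}(e^(−k₁τ) − e^(−k₂τ))/(k₂−k₁).
e^(−k₁τ) = e^(−0.467×7.47) = e^(−3.488) = 0.03055; e^(−k₂τ) = e^(−1.636) = 0.1948.
C_D = 0.467×2.58/(0.219−0.467) × (0.03055−0.1948) = (-4.858)×(-0.1642) = 0.7979 mol/L.
C_A = C_{A0}e^(−k₁τ) = 0.07881 mol/L, so C_U = C_{A0}−C_A−C_D = 1.703 mol/L; C_D/C_U = 0.468.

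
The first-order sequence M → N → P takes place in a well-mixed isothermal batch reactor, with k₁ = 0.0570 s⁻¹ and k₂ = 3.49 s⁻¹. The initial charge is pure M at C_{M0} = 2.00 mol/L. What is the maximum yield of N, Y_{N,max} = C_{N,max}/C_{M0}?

0.0153

At the optimum, C_{N,max}/C_{M0} = (k₁/k₂)^[k₂/(k₂−k₁)].
= (0.0570/3.49)^(3.49/(3.49−0.0570)) = (0.01633)^(1.017) = 0.01525.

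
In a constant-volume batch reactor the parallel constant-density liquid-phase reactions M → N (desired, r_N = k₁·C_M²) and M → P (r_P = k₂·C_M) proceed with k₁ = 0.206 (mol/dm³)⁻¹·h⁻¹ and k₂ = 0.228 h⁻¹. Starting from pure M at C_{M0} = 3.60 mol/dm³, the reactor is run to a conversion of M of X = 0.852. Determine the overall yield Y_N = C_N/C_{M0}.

C_M = C_{M0}(1−X) = 0.5328 mol/dm³.
Along a PFR/batch, dC_P/dC_M = −r_P/(r_N+r_P) = −k₂/(k₂+k₁·C_M).
Integrating from C_{M0} to C_M: C_P = (0.228/0.206)·ln[(0.228+0.206·3.60)/(0.228+0.206·0.533)] = 1.107·ln(0.9696/0.3378) = 1.167 mol/dm³.
Then C_N = (C_{M0}−C_M) − C_P = 3.067 − 1.167 = 1.900 mol/dm³.
Y_N = C_N/C_{M0} = 1.900/3.60 = 0.528.

0.528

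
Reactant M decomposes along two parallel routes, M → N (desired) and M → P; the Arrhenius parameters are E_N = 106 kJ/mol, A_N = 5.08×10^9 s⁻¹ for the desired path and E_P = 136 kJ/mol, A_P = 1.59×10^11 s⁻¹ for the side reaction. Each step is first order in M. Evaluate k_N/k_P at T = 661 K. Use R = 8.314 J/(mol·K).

7.50

With equal orders, S_{N/P} = k_N/k_P = (A_N/A_P)·exp[(E_P−E_N)/(RT)].
(E_P−E_N)/(RT) = (136−106)×10³/(8.314×661) = 30000/5496 = 5.459.
k_N/k_P = (5.08×10^9/1.59×10^11)·exp(5.459) = 0.03195 × 234.9 = 7.50.
Since E_N < E_P, lowering the temperature improves selectivity toward N.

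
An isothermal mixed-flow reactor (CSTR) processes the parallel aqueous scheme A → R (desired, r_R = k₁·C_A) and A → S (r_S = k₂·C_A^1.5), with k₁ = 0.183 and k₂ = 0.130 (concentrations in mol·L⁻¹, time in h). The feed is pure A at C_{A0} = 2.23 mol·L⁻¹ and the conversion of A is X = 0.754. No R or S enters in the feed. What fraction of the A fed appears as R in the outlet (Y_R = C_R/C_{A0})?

0.494

Exit C_A = C_{A0}(1−X) = 2.23×0.246 = 0.5486 mol·L⁻¹.
Rates in a CSTR are evaluated at the outlet concentration: r_R = 0.183×0.5486 = 0.1004, r_S = 0.130×0.5486^1.5 = 0.05282.
Fraction of consumed A going to R: r_R/(r_R+r_S) = 0.6552.
C_R = 0.6552·C_{A0}·X = 0.6552×2.23×0.754 = 1.10 mol·L⁻¹; Y_R = C_R/C_{A0} = 0.494.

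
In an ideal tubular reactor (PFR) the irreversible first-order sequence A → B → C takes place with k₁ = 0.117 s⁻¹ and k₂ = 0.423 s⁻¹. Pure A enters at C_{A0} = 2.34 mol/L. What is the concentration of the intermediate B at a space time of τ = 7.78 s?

The intermediate concentration in a first-order A→B→C sequence is C_B = k₁C_{A0}(e^(−k₁τ) − e^(−k₂τ))/(k₂−k₁).
e^(−k₁τ) = e^(−0.117×7.78) = e^(−0.9103) = 0.4024; e^(−k₂τ) = e^(−3.291) = 0.03722.
C_B = 0.117×2.34/(0.423−0.117) × (0.4024−0.03722) = 0.8947×0.3652 = 0.3267 mol/L.

0.327 mol/L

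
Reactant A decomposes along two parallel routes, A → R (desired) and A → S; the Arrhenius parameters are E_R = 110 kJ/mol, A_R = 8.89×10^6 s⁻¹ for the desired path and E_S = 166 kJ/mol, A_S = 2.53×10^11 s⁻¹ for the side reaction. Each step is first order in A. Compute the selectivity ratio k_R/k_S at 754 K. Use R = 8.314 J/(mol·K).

0.266

With equal orders, S_{R/S} = k_R/k_S = (A_R/A_S)·exp[(E_S−E_R)/(RT)].
(E_S−E_R)/(RT) = (166−110)×10³/(8.314×754) = 56000/6269 = 8.933.
k_R/k_S = (8.89×10^6/2.53×10^11)·exp(8.933) = 3.514×10^-5 × 7579 = 0.266.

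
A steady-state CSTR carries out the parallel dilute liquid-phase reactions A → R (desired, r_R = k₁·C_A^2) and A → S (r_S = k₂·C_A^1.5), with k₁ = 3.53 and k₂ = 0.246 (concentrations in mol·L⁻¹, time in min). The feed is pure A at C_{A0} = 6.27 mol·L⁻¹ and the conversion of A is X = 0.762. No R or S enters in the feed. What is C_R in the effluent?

4.52 mol·L⁻¹

Exit C_A = C_{A0}(1−X) = 6.27×0.238 = 1.492 mol·L⁻¹.
A CSTR operates uniformly at the exit composition, giving r_R = 7.861 and r_S = 0.4484 (each k·C_A^n at C_A = 1.492).
Fraction of consumed A going to R: r_R/(r_R+r_S) = 0.9460.
C_R = 0.9460·C_{A0}·X = 0.9460×6.27×0.762 = 4.52 mol·L⁻¹.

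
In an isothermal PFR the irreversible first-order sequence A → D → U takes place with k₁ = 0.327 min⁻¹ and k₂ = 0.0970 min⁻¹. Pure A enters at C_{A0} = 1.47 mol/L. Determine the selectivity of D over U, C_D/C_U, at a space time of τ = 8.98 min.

1.22

Solving the coupled first-order balances gives C_D(τ) = [k₁/(k₂−k₁)]·C_{A0}·(e^(−k₁τ) − e^(−k₂τ)).
e^(−k₁τ) = e^(−0.327×8.98) = e^(−2.936) = 0.05305; e^(−k₂τ) = e^(−0.8711) = 0.4185.
C_D = 0.327×1.47/(0.0970−0.327) × (0.05305−0.4185) = (-2.090)×(-0.3655) = 0.7638 mol/L.
C_A = C_{A0}e^(−k₁τ) = 0.07799 mol/L, so C_U = C_{A0}−C_A−C_D = 0.6282 mol/L; C_D/C_U = 1.22.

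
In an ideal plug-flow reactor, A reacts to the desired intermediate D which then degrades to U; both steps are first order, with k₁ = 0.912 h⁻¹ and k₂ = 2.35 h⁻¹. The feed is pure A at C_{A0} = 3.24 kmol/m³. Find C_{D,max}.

At the optimum, C_{D,max}/C_{A0} = (k₁/k₂)^[k₂/(k₂−k₁)].
= (0.912/2.35)^(2.35/(2.35−0.912)) = (0.3881)^(1.634) = 0.2129.
C_{D,max} = 0.2129×3.24 = 0.690 kmol/m³.

0.690 kmol/m³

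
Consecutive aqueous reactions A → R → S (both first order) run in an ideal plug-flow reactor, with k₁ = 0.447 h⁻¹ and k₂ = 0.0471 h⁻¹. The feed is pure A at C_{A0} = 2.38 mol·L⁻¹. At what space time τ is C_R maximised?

5.63 h

Setting dC_R/dτ = 0 gives τ_opt = ln(k₂/k₁)/(k₂−k₁).
= ln(0.0471/0.447)/(0.0471−0.447) = ln(0.1054)/-0.3999 = -2.250/-0.3999 = 5.63 h.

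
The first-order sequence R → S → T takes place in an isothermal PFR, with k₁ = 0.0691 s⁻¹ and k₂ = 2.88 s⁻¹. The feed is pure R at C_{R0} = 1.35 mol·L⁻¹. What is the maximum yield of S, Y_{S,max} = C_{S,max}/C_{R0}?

0.0219

Evaluating C_S at τ_opt = ln(k₂/k₁)/(k₂−k₁) gives C_{S,max}/C_{R0} = (k₁/k₂)^[k₂/(k₂−k₁)].
= (0.0691/2.88)^(2.88/(2.88−0.0691)) = (0.02399)^(1.025) = 0.02189.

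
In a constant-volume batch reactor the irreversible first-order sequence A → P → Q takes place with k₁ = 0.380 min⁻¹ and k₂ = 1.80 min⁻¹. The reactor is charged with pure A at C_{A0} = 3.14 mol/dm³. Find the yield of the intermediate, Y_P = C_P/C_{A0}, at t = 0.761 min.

The intermediate concentration in a first-order A→B→C sequence is C_P = k₁C_{A0}(e^(−k₁t) − e^(−k₂t))/(k₂−k₁).
e^(−k₁t) = e^(−0.380×0.761) = e^(−0.2892) = 0.7489; e^(−k₂t) = e^(−1.370) = 0.2542.
C_P = 0.380×3.14/(1.80−0.380) × (0.7489−0.2542) = 0.8403×0.4947 = 0.4157 mol/dm³.
Y_P = C_P/C_{A0} = 0.4157/3.14 = 0.132.

0.132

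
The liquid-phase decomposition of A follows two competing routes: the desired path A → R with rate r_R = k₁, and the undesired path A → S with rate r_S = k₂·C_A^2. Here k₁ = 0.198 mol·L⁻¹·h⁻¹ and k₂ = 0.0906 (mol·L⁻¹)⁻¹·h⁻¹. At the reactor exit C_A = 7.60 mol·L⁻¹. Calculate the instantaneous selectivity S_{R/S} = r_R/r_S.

0.0378

S_{R/S} = r_R/r_S = (k₁)/(k₂·C_A^2) = (k₁/k₂)·C_A^-2.
= (0.198) / (0.0906×7.600^2) = 0.1980/5.233 = 0.0378.
The undesired path is higher order in A, so low C_A (CSTR or dilute feed) favours R.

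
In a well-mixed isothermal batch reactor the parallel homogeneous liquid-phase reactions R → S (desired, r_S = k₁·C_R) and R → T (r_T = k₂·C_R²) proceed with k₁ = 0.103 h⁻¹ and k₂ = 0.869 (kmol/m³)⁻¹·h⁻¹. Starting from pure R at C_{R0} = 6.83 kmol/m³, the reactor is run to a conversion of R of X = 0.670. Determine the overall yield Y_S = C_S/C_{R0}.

C_R = C_{R0}(1−X) = 2.254 kmol/m³.
Along a PFR/batch, dC_S/dC_R = −r_S/(r_S+r_T) = −k₁/(k₁+k₂·C_R).
Integrating from C_{R0} to C_R: C_S = (0.103/0.869)·ln[(0.103+0.869·6.83)/(0.103+0.869·2.25)] = 0.1185·ln(6.038/2.062) = 0.1274 kmol/m³.
Y_S = C_S/C_{R0} = 0.1274/6.83 = 0.0186.

0.0186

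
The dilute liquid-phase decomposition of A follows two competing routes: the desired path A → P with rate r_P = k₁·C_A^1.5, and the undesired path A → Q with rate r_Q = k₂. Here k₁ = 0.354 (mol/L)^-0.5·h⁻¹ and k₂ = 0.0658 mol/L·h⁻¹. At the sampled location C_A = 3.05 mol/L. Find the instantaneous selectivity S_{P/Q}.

28.7

S_{P/Q} = r_P/r_Q = (k₁·C_A^1.5)/(k₂) = (k₁/k₂)·C_A^1.5.
= (0.354×3.050^1.5) / (0.0658) = 1.886/0.06580 = 28.7.
Since the desired path is higher order in A, keeping C_A high (PFR or concentrated feed) favours P.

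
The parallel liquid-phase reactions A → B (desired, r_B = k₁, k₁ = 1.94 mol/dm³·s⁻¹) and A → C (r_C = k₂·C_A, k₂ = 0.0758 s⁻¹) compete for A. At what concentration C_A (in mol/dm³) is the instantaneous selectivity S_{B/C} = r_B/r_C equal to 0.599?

42.7 mol/dm³

S_{B/C} = (k₁/k₂)·C_A⁻¹ ⇒ C_A = (S·k₂/k₁)^(-1).
= (0.599×0.0758/1.94)^(-1) = (0.02340)^(-1) = 42.7 mol/dm³.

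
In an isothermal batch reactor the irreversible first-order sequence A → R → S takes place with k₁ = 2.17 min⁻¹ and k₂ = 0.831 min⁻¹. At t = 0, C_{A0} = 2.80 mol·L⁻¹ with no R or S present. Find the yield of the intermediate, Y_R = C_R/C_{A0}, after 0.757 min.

0.550

For first-order series with pure A initially, C_R(t) = k₁C_{A0}/(k₂−k₁)·(e^(−k₁t) − e^(−k₂t)).
e^(−k₁t) = e^(−2.17×0.757) = e^(−1.643) = 0.1935; e^(−k₂t) = e^(−0.6291) = 0.5331.
C_R = 2.17×2.80/(0.831−2.17) × (0.1935−0.5331) = (-4.538)×(-0.3396) = 1.541 mol·L⁻¹.
Y_R = C_R/C_{A0} = 1.541/2.80 = 0.550.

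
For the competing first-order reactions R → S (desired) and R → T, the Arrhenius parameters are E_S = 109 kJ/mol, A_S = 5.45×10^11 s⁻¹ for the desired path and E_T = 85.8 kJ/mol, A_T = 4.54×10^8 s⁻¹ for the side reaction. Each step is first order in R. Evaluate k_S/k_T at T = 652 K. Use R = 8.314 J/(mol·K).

16.6

With equal orders, S_{S/T} = k_S/k_T = (A_S/A_T)·exp[(E_T−E_S)/(RT)].
(E_T−E_S)/(RT) = (85.8−109)×10³/(8.314×652) = -23200/5421 = -4.280.
k_S/k_T = (5.45×10^11/4.54×10^8)·exp(-4.280) = 1200 × 0.01384 = 16.6.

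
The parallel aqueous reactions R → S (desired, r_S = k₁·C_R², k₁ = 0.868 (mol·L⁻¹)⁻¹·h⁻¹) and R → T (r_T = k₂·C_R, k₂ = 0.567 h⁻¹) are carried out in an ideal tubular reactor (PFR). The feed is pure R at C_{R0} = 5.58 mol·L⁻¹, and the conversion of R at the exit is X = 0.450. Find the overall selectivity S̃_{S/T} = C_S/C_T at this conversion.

C_R = C_{R0}(1−X) = 3.069 mol·L⁻¹.
Along a PFR/batch, dC_T/dC_R = −r_T/(r_S+r_T) = −k₂/(k₂+k₁·C_R).
Integrating from C_{R0} to C_R: C_T = (0.567/0.868)·ln[(0.567+0.868·5.58)/(0.567+0.868·3.07)] = 0.6532·ln(5.410/3.231) = 0.3368 mol·L⁻¹.
Then C_S = (C_{R0}−C_R) − C_T = 2.511 − 0.3368 = 2.174 mol·L⁻¹.
S̃_{S/T} = C_S/C_T = 2.174/0.3368 = 6.46.

6.46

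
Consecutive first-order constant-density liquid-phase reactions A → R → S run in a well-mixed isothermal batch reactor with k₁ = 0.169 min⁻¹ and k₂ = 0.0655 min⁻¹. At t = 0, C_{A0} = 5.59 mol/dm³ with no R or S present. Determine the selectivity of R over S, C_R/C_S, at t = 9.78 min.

For first-order series with pure A initially, C_R(t) = k₁C_{A0}/(k₂−k₁)·(e^(−k₁t) − e^(−k₂t)).
e^(−k₁t) = e^(−0.169×9.78) = e^(−1.653) = 0.1915; e^(−k₂t) = e^(−0.6406) = 0.5270.
C_R = 0.169×5.59/(0.0655−0.169) × (0.1915−0.5270) = (-9.128)×(-0.3355) = 3.062 mol/dm³.
C_A = C_{A0}e^(−k₁t) = 1.071 mol/dm³, so C_S = C_{A0}−C_A−C_R = 1.457 mol/dm³; C_R/C_S = 2.10.

2.10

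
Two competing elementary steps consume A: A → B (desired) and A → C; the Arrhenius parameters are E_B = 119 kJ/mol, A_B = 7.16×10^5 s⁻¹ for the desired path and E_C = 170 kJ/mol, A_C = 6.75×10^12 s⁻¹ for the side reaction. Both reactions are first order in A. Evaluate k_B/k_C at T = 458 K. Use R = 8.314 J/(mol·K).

0.0696

k_B/k_C = (A_B/A_C)·exp[−(E_B−E_C)/(RT)] = (A_B/A_C)·exp[(E_C−E_B)/(RT)].
(E_C−E_B)/(RT) = (170−119)×10³/(8.314×458) = 51000/3808 = 13.39.
k_B/k_C = (7.16×10^5/6.75×10^12)·exp(13.39) = 1.061×10^-7 × 6.557×10^5 = 0.0696.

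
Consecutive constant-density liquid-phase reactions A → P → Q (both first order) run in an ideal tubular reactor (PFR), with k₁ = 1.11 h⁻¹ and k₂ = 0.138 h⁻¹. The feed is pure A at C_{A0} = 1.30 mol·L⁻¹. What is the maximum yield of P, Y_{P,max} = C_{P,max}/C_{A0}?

0.744

At the optimum, C_{P,max}/C_{A0} = (k₁/k₂)^[k₂/(k₂−k₁)].
= (1.11/0.138)^(0.138/(0.138−1.11)) = (8.043)^(-0.1420) = 0.7438.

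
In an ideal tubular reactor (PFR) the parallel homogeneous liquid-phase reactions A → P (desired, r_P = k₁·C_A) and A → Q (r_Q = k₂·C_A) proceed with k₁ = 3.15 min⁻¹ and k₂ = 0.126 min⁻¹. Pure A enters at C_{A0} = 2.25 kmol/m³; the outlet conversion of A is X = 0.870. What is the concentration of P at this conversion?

C_A = C_{A0}(1−X) = 0.2925 kmol/m³.
Both paths are first order in A, so the instantaneous fraction to P is constant: dC_P/d(−C_A) = k₁/(k₁+k₂) = 0.9615.
C_P = 0.9615·(C_{A0}−C_A) = 0.9615×1.958 = 1.88 kmol/m³.

1.88 kmol/m³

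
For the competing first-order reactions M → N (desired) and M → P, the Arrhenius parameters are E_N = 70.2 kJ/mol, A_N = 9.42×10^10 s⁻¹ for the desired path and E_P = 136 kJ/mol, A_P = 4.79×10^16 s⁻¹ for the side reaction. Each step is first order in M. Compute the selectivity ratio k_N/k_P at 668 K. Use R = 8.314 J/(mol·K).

0.275

k_N/k_P = (A_N/A_P)·exp[−(E_N−E_P)/(RT)] = (A_N/A_P)·exp[(E_P−E_N)/(RT)].
(E_P−E_N)/(RT) = (136−70.2)×10³/(8.314×668) = 65800/5554 = 11.85.
k_N/k_P = (9.42×10^10/4.79×10^16)·exp(11.85) = 1.967×10^-6 × 1.398×10^5 = 0.275.
Since E_N < E_P, lowering the temperature improves selectivity toward N.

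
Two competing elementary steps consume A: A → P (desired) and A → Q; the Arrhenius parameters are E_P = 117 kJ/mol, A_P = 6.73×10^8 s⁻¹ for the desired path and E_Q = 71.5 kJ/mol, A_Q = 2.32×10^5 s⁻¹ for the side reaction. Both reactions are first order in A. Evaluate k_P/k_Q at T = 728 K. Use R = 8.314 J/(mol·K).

1.58

k_P/k_Q = (A_P/A_Q)·exp[−(E_P−E_Q)/(RT)] = (A_P/A_Q)·exp[(E_Q−E_P)/(RT)].
(E_Q−E_P)/(RT) = (71.5−117)×10³/(8.314×728) = -45500/6053 = -7.517.
k_P/k_Q = (6.73×10^8/2.32×10^5)·exp(-7.517) = 2901 × 5.435×10^-4 = 1.58.
Since E_P > E_Q, raising the temperature improves selectivity toward P.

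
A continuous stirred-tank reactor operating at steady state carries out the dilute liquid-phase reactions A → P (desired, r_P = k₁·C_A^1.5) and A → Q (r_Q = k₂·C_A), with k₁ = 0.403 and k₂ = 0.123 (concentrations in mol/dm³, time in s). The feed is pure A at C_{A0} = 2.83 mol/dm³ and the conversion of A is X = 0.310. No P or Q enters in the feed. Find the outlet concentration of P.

0.720 mol/dm³

Exit C_A = C_{A0}(1−X) = 2.83×0.690 = 1.953 mol/dm³.
In a CSTR the entire volume is at exit conditions, so r_P = 0.403×1.953^1.5 = 1.100 and r_Q = 0.123×1.953 = 0.2402.
Fraction of consumed A going to P: r_P/(r_P+r_Q) = 0.8207.
C_P = 0.8207·C_{A0}·X = 0.8207×2.83×0.310 = 0.720 mol/dm³.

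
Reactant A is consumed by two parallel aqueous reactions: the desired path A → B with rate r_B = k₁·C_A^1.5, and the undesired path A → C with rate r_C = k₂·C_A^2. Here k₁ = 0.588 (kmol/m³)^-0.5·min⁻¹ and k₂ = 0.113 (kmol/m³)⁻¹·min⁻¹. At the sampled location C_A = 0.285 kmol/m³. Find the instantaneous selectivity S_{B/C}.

9.75

S_{B/C} = r_B/r_C = (k₁·C_A^1.5)/(k₂·C_A^2) = (k₁/k₂)·C_A^-0.5.
= (0.588×0.2850^1.5) / (0.113×0.2850^2) = 0.08946/0.009178 = 9.75.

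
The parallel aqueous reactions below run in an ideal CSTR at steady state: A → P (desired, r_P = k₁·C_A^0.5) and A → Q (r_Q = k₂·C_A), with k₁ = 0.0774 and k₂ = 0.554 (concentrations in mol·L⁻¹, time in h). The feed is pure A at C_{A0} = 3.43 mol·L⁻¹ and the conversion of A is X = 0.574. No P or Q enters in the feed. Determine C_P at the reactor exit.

Exit C_A = C_{A0}(1−X) = 3.43×0.426 = 1.461 mol·L⁻¹.
Rates in a CSTR are evaluated at the outlet concentration: r_P = 0.0774×1.461^0.5 = 0.09356, r_Q = 0.554×1.461 = 0.8095.
Fraction of consumed A going to P: r_P/(r_P+r_Q) = 0.1036.
C_P = 0.1036·C_{A0}·X = 0.1036×3.43×0.574 = 0.204 mol·L⁻¹.

0.204 mol·L⁻¹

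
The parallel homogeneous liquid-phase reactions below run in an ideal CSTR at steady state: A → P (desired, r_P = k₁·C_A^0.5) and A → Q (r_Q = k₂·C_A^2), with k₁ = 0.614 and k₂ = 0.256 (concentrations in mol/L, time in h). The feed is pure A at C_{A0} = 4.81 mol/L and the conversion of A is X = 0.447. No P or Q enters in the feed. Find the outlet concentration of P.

0.765 mol/L

Exit C_A = C_{A0}(1−X) = 4.81×0.553 = 2.660 mol/L.
Rates in a CSTR are evaluated at the outlet concentration: r_P = 0.614×2.660^0.5 = 1.001, r_Q = 0.256×2.660^2 = 1.811.
Fraction of consumed A going to P: r_P/(r_P+r_Q) = 0.3560.
C_P = 0.3560·C_{A0}·X = 0.3560×4.81×0.447 = 0.765 mol/L.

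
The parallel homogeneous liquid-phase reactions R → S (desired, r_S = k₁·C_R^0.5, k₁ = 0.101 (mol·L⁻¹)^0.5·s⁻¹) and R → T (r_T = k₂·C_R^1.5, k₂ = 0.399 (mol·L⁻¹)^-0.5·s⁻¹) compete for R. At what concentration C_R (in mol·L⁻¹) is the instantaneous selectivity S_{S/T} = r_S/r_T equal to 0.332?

0.762 mol·L⁻¹

S_{S/T} = (k₁/k₂)·C_R⁻¹ ⇒ C_R = (S·k₂/k₁)^(-1).
= (0.332×0.399/0.101)^(-1) = (1.312)^(-1) = 0.762 mol·L⁻¹.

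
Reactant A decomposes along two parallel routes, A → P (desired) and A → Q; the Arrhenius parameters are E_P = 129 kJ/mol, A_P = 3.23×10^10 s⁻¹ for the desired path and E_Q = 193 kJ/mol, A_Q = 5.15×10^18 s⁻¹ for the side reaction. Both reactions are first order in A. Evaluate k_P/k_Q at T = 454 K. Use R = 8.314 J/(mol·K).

Since both paths have the same order in A, the concentration cancels and S_{P/Q} = k_P/k_Q = (A_P/A_Q)·exp[(E_Q−E_P)/(RT)].
(E_Q−E_P)/(RT) = (193−129)×10³/(8.314×454) = 64000/3775 = 16.96.
k_P/k_Q = (3.23×10^10/5.15×10^18)·exp(16.96) = 6.272×10^-9 × 2.311×10^7 = 0.145.

0.145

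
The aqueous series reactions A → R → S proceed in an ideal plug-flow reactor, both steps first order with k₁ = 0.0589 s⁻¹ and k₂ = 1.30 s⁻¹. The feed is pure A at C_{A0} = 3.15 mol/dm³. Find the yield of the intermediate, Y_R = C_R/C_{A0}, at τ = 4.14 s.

0.0370

Solving the coupled first-order balances gives C_R(τ) = [k₁/(k₂−k₁)]·C_{A0}·(e^(−k₁τ) − e^(−k₂τ)).
e^(−k₁τ) = e^(−0.0589×4.14) = e^(−0.2438) = 0.7836; e^(−k₂τ) = e^(−5.382) = 0.004599.
C_R = 0.0589×3.15/(1.30−0.0589) × (0.7836−0.004599) = 0.1495×0.7790 = 0.1165 mol/dm³.
Y_R = C_R/C_{A0} = 0.1165/3.15 = 0.0370.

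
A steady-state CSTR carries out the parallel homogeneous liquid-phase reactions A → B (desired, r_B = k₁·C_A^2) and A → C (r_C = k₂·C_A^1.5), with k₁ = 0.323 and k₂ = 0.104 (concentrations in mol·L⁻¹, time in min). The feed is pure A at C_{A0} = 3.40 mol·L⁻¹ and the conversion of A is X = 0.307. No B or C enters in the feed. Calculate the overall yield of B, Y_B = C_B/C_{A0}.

Exit C_A = C_{A0}(1−X) = 3.40×0.693 = 2.356 mol·L⁻¹.
A CSTR operates uniformly at the exit composition, giving r_B = 1.793 and r_C = 0.3761 (each k·C_A^n at C_A = 2.356).
Fraction of consumed A going to B: r_B/(r_B+r_C) = 0.8266.
C_B = 0.8266·C_{A0}·X = 0.8266×3.40×0.307 = 0.863 mol·L⁻¹; Y_B = C_B/C_{A0} = 0.254.

0.254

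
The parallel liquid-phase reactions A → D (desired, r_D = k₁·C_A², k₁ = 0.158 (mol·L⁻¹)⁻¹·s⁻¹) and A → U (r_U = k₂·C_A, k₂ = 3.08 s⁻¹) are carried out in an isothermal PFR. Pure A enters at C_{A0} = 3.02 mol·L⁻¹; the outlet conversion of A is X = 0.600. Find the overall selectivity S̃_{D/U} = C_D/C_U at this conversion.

C_A = C_{A0}(1−X) = 1.208 mol·L⁻¹.
Along a PFR/batch, dC_U/dC_A = −r_U/(r_D+r_U) = −k₂/(k₂+k₁·C_A).
Integrating from C_{A0} to C_A: C_U = (3.08/0.158)·ln[(3.08+0.158·3.02)/(3.08+0.158·1.21)] = 19.49·ln(3.557/3.271) = 1.636 mol·L⁻¹.
Then C_D = (C_{A0}−C_A) − C_U = 1.812 − 1.636 = 0.1763 mol·L⁻¹.
S̃_{D/U} = C_D/C_U = 0.1763/1.636 = 0.108.

0.108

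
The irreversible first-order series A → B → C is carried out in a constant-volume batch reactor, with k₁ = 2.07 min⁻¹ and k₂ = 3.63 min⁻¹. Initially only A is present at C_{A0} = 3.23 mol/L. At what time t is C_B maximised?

0.360 min

The intermediate peaks when r₁ = r₂, i.e. k₁e^(−k₁t) = k₂e^(−k₂t), giving t_opt = ln(k₂/k₁)/(k₂−k₁).
= ln(3.63/2.07)/(3.63−2.07) = ln(1.754)/1.560 = 0.5617/1.560 = 0.360 min.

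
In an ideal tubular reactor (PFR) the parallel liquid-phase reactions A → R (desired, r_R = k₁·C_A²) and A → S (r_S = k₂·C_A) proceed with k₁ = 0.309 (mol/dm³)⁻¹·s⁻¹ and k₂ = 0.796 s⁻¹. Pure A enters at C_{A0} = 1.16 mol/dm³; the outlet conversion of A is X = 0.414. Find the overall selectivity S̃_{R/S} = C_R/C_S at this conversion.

C_A = C_{A0}(1−X) = 0.6798 mol/dm³.
Along a PFR/batch, dC_S/dC_A = −r_S/(r_R+r_S) = −k₂/(k₂+k₁·C_A).
Integrating from C_{A0} to C_A: C_S = (0.796/0.309)·ln[(0.796+0.309·1.16)/(0.796+0.309·0.680)] = 2.576·ln(1.154/1.006) = 0.3544 mol/dm³.
Then C_R = (C_{A0}−C_A) − C_S = 0.4802 − 0.3544 = 0.1258 mol/dm³.
S̃_{R/S} = C_R/C_S = 0.1258/0.3544 = 0.355.

0.355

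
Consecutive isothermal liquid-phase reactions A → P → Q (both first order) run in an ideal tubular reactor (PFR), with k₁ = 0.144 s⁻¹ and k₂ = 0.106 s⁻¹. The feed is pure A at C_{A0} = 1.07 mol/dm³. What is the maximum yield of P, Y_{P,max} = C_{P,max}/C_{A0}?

0.425

At the optimum, C_{P,max}/C_{A0} = (k₁/k₂)^[k₂/(k₂−k₁)].
= (0.144/0.106)^(0.106/(0.106−0.144)) = (1.358)^(-2.789) = 0.4254.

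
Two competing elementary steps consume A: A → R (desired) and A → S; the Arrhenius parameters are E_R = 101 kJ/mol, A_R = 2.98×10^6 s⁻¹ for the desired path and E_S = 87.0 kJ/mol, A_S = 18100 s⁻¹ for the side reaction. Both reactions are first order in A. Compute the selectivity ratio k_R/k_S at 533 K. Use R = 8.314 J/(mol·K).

Since both paths have the same order in A, the concentration cancels and S_{R/S} = k_R/k_S = (A_R/A_S)·exp[(E_S−E_R)/(RT)].
(E_S−E_R)/(RT) = (87.0−101)×10³/(8.314×533) = -14000/4431 = -3.159.
k_R/k_S = (2.98×10^6/18100)·exp(-3.159) = 164.6 × 0.04246 = 6.99.

6.99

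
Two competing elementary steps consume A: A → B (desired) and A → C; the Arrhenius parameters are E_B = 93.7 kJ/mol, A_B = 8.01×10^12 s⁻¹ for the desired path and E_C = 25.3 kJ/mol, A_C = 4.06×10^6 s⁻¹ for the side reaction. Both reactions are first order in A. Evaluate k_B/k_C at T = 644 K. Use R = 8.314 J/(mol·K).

5.58

k_B/k_C = (A_B/A_C)·exp[−(E_B−E_C)/(RT)] = (A_B/A_C)·exp[(E_C−E_B)/(RT)].
(E_C−E_B)/(RT) = (25.3−93.7)×10³/(8.314×644) = -68400/5354 = -12.77.
k_B/k_C = (8.01×10^12/4.06×10^6)·exp(-12.77) = 1.973×10^6 × 2.831×10^-6 = 5.58.
Since E_B > E_C, raising the temperature improves selectivity toward B.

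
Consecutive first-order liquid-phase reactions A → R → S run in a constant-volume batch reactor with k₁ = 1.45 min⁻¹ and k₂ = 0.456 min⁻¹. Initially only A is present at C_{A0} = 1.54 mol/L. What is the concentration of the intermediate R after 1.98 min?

Solving the coupled first-order balances gives C_R(t) = [k₁/(k₂−k₁)]·C_{A0}·(e^(−k₁t) − e^(−k₂t)).
e^(−k₁t) = e^(−1.45×1.98) = e^(−2.871) = 0.05664; e^(−k₂t) = e^(−0.9029) = 0.4054.
C_R = 1.45×1.54/(0.456−1.45) × (0.05664−0.4054) = (-2.246)×(-0.3488) = 0.7835 mol/L.

0.783 mol/L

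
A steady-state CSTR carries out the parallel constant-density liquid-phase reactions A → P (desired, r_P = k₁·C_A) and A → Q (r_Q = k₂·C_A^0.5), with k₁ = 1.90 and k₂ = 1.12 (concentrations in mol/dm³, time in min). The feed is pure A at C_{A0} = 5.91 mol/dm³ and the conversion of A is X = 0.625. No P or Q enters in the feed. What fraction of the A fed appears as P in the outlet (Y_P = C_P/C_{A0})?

Exit C_A = C_{A0}(1−X) = 5.91×0.375 = 2.216 mol/dm³.
In a CSTR the entire volume is at exit conditions, so r_P = 1.90×2.216 = 4.211 and r_Q = 1.12×2.216^0.5 = 1.667.
Fraction of consumed A going to P: r_P/(r_P+r_Q) = 0.7164.
C_P = 0.7164·C_{A0}·X = 0.7164×5.91×0.625 = 2.65 mol/dm³; Y_P = C_P/C_{A0} = 0.448.

0.448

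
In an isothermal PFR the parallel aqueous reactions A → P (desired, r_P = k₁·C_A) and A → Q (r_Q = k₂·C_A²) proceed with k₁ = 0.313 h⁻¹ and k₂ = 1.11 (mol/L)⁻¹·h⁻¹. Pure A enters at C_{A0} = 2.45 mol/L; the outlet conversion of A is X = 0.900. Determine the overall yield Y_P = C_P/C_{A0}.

0.189

C_A = C_{A0}(1−X) = 0.2450 mol/L.
Along a PFR/batch, dC_P/dC_A = −r_P/(r_P+r_Q) = −k₁/(k₁+k₂·C_A).
Integrating from C_{A0} to C_A: C_P = (0.313/1.11)·ln[(0.313+1.11·2.45)/(0.313+1.11·0.245)] = 0.2820·ln(3.033/0.5849) = 0.4640 mol/L.
Y_P = C_P/C_{A0} = 0.4640/2.45 = 0.189.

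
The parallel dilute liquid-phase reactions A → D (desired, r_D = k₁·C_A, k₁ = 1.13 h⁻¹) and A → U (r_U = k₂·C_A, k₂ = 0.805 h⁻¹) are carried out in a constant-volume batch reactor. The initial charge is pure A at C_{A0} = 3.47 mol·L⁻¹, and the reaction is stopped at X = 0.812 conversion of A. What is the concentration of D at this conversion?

1.65 mol·L⁻¹

C_A = C_{A0}(1−X) = 0.6524 mol·L⁻¹.
Both paths are first order in A, so the instantaneous fraction to D is constant: dC_D/d(−C_A) = k₁/(k₁+k₂) = 0.5840.
C_D = 0.5840·(C_{A0}−C_A) = 0.5840×2.818 = 1.65 mol·L⁻¹.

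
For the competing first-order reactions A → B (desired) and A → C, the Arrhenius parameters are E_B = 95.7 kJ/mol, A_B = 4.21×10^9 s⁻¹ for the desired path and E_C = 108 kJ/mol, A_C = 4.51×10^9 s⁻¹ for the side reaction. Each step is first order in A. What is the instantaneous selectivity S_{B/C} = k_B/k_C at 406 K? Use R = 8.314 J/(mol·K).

With equal orders, S_{B/C} = k_B/k_C = (A_B/A_C)·exp[(E_C−E_B)/(RT)].
(E_C−E_B)/(RT) = (108−95.7)×10³/(8.314×406) = 12300/3375 = 3.644.
k_B/k_C = (4.21×10^9/4.51×10^9)·exp(3.644) = 0.9335 × 38.24 = 35.7.
Since E_B < E_C, lowering the temperature improves selectivity toward B.

35.7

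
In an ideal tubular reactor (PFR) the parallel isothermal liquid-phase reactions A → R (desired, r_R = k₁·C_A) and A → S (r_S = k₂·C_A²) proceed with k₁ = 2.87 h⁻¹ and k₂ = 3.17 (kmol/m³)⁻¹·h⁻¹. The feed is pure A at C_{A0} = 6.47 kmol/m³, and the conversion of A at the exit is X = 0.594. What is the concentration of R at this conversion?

C_A = C_{A0}(1−X) = 2.627 kmol/m³.
Along a PFR/batch, dC_R/dC_A = −r_R/(r_R+r_S) = −k₁/(k₁+k₂·C_A).
Integrating from C_{A0} to C_A: C_R = (2.87/3.17)·ln[(2.87+3.17·6.47)/(2.87+3.17·2.63)] = 0.9054·ln(23.38/11.20) = 0.6666 kmol/m³.

0.667 kmol/m³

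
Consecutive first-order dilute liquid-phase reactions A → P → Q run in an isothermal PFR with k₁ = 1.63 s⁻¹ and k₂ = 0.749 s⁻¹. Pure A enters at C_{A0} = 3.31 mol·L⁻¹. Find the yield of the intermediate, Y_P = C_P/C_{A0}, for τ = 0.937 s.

0.515

Solving the coupled first-order balances gives C_P(τ) = [k₁/(k₂−k₁)]·C_{A0}·(e^(−k₁τ) − e^(−k₂τ)).
e^(−k₁τ) = e^(−1.63×0.937) = e^(−1.527) = 0.2171; e^(−k₂τ) = e^(−0.7018) = 0.4957.
C_P = 1.63×3.31/(0.749−1.63) × (0.2171−0.4957) = (-6.124)×(-0.2786) = 1.706 mol·L⁻¹.
Y_P = C_P/C_{A0} = 1.706/3.31 = 0.515.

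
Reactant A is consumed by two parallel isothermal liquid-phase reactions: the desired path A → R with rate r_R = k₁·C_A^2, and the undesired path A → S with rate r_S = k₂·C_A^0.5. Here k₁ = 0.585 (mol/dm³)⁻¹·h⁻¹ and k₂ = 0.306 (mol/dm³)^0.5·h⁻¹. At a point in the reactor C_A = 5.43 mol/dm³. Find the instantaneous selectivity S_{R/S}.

24.2

S_{R/S} = r_R/r_S = (k₁·C_A^2)/(k₂·C_A^0.5) = (k₁/k₂)·C_A^1.5.
= (0.585×5.430^2) / (0.306×5.430^0.5) = 17.25/0.7131 = 24.2.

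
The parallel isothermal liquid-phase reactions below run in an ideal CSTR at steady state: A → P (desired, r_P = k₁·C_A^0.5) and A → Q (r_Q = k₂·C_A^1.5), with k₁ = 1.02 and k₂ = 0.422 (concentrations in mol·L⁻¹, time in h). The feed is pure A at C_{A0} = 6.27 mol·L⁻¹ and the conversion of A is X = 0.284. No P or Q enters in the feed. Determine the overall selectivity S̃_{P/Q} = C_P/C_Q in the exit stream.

0.538

Exit C_A = C_{A0}(1−X) = 6.27×0.716 = 4.489 mol·L⁻¹.
Rates in a CSTR are evaluated at the outlet concentration: r_P = 1.02×4.489^0.5 = 2.161, r_Q = 0.422×4.489^1.5 = 4.014.
Overall selectivity = C_P/C_Q = r_Pτ/(r_Qτ) = r_P/r_Q = 0.538.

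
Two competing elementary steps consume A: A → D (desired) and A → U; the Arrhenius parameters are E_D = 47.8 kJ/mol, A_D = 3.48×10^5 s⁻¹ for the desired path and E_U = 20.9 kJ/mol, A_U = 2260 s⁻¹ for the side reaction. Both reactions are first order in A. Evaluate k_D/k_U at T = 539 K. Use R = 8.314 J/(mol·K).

Since both paths have the same order in A, the concentration cancels and S_{D/U} = k_D/k_U = (A_D/A_U)·exp[(E_U−E_D)/(RT)].
(E_U−E_D)/(RT) = (20.9−47.8)×10³/(8.314×539) = -26900/4481 = -6.003.
k_D/k_U = (3.48×10^5/2260)·exp(-6.003) = 154.0 × 0.002472 = 0.381.

0.381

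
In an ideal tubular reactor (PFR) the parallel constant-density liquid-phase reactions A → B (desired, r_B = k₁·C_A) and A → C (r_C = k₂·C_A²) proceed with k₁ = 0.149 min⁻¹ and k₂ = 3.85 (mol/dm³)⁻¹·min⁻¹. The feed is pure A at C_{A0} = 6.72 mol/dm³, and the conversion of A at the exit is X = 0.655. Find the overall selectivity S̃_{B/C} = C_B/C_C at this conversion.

C_A = C_{A0}(1−X) = 2.318 mol/dm³.
Along a PFR/batch, dC_B/dC_A = −r_B/(r_B+r_C) = −k₁/(k₁+k₂·C_A).
Integrating from C_{A0} to C_A: C_B = (0.149/3.85)·ln[(0.149+3.85·6.72)/(0.149+3.85·2.32)] = 0.03870·ln(26.02/9.075) = 0.04077 mol/dm³.
C_C = (C_{A0}−C_A)−C_B = 4.361 mol/dm³; S̃_{B/C} = 0.04077/4.361 = 0.00935.

0.00935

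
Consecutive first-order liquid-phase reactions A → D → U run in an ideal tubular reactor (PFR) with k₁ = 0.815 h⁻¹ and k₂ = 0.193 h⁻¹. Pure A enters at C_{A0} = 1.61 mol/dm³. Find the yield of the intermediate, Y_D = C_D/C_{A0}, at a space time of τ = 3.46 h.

0.594

The intermediate concentration in a first-order A→B→C sequence is C_D = k₁C_{A0}(e^(−k₁τ) − e^(−k₂τ))/(k₂−k₁).
e^(−k₁τ) = e^(−0.815×3.46) = e^(−2.820) = 0.05961; e^(−k₂τ) = e^(−0.6678) = 0.5128.
C_D = 0.815×1.61/(0.193−0.815) × (0.05961−0.5128) = (-2.110)×(-0.4532) = 0.9561 mol/dm³.
Y_D = C_D/C_{A0} = 0.9561/1.61 = 0.594.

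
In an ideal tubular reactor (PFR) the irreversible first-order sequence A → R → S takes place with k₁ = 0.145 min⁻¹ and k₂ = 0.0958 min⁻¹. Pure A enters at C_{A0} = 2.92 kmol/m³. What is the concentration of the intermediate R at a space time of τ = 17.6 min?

The intermediate concentration in a first-order A→B→C sequence is C_R = k₁C_{A0}(e^(−k₁τ) − e^(−k₂τ))/(k₂−k₁).
e^(−k₁τ) = e^(−0.145×17.6) = e^(−2.552) = 0.07793; e^(−k₂τ) = e^(−1.686) = 0.1852.
C_R = 0.145×2.92/(0.0958−0.145) × (0.07793−0.1852) = (-8.606)×(-0.1073) = 0.9236 kmol/m³.

0.924 kmol/m³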